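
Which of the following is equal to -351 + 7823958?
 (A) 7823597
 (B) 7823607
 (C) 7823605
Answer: B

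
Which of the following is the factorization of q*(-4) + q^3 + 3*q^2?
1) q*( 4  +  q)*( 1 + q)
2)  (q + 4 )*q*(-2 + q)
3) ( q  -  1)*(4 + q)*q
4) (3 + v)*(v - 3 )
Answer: 3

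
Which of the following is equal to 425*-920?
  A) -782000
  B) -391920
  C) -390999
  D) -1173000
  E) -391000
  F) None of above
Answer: E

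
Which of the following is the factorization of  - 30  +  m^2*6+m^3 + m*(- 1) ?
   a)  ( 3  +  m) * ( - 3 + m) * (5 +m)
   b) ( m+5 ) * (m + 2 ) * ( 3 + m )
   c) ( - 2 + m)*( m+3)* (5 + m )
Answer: c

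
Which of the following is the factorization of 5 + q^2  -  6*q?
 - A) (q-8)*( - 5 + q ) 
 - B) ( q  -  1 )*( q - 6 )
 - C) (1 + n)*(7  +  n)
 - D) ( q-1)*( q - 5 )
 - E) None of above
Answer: D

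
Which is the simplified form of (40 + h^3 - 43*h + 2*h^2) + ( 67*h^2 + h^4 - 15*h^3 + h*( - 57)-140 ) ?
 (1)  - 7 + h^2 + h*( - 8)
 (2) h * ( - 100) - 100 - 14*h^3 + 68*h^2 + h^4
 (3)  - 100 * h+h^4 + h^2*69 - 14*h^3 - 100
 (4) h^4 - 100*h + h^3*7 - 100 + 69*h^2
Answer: 3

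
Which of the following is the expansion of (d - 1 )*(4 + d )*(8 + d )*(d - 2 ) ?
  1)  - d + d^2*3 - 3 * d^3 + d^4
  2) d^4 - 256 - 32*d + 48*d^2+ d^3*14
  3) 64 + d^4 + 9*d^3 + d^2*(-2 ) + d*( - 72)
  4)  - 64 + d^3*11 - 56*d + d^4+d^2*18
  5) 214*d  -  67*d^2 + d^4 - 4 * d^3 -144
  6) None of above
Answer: 3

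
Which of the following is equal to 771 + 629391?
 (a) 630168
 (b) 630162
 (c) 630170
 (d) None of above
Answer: b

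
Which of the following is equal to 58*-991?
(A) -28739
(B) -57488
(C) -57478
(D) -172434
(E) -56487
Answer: C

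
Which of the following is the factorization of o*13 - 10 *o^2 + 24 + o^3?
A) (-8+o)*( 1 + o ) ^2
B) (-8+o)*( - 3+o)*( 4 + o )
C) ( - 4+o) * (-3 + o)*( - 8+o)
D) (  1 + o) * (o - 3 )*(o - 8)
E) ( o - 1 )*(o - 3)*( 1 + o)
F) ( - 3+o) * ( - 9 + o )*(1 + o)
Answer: D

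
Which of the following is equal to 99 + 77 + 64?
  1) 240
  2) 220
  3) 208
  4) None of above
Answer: 1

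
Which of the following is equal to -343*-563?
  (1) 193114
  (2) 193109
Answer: 2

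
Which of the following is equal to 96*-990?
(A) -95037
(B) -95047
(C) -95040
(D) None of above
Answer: C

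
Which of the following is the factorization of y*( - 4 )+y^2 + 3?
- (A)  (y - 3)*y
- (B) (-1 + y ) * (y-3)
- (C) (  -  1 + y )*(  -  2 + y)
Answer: B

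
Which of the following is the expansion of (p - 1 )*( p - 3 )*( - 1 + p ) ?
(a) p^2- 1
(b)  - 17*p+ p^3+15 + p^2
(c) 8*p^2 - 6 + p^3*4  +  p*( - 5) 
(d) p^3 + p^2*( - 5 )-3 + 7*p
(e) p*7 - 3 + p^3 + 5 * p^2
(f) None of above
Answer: d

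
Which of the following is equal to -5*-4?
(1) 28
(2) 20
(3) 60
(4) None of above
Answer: 2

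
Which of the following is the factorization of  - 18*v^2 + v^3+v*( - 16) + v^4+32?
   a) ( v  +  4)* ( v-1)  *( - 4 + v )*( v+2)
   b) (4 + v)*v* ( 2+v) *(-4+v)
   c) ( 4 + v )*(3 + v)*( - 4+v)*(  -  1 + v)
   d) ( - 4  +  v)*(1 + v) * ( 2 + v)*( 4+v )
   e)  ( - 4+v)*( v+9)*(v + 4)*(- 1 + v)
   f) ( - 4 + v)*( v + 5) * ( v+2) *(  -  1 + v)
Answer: a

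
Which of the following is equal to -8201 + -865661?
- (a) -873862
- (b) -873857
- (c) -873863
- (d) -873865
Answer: a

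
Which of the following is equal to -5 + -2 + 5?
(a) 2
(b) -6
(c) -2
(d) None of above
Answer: c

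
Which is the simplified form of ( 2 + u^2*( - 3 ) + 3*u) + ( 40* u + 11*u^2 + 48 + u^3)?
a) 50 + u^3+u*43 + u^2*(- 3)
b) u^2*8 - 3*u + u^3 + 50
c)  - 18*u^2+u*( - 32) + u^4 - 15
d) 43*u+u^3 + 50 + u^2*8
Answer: d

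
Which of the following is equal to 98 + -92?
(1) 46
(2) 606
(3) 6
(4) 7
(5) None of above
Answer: 3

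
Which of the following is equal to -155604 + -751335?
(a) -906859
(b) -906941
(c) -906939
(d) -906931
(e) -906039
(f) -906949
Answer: c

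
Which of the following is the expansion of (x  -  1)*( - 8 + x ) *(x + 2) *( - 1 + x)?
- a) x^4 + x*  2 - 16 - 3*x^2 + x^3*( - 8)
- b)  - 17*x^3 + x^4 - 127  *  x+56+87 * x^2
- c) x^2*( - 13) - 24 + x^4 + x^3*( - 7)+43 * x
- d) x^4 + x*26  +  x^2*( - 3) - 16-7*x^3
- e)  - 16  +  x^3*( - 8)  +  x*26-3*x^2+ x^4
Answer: e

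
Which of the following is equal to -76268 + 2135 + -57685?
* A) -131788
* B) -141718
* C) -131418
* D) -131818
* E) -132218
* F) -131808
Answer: D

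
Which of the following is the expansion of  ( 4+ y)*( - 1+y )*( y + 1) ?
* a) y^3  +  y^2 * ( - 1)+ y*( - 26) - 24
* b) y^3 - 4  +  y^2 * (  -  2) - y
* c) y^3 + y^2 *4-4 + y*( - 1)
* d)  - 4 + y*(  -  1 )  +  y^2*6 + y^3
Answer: c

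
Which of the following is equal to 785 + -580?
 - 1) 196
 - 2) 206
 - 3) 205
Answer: 3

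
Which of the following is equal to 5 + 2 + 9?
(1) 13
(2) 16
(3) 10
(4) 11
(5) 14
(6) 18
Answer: 2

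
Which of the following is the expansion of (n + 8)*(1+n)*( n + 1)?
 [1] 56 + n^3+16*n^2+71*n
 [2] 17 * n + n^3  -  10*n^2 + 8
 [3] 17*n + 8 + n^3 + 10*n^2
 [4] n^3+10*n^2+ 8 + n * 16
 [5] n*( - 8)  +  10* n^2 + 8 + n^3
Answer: 3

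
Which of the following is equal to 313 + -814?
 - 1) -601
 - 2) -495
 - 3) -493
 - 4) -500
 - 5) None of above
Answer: 5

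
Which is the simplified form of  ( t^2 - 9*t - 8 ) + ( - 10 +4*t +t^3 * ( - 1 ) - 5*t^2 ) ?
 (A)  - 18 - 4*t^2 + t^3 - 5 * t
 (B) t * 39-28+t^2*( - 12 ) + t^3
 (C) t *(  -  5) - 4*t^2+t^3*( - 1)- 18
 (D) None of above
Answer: C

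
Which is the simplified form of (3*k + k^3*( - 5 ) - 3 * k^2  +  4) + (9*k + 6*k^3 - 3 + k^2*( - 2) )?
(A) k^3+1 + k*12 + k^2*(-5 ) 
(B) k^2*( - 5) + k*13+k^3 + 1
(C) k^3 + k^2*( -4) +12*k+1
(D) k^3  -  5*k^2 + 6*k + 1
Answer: A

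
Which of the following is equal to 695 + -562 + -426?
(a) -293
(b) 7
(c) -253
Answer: a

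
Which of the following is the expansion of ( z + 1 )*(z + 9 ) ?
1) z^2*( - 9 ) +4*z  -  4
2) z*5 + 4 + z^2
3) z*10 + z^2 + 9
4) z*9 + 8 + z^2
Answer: 3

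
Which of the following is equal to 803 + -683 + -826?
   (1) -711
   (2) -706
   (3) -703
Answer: 2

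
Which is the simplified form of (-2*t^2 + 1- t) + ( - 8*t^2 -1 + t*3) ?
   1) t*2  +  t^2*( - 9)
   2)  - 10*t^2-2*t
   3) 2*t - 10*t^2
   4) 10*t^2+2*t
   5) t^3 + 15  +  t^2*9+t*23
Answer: 3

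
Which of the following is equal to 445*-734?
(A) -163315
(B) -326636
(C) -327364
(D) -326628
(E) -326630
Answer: E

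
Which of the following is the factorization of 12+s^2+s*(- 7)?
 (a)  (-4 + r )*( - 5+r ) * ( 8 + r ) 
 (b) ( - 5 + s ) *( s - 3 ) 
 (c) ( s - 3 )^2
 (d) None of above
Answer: d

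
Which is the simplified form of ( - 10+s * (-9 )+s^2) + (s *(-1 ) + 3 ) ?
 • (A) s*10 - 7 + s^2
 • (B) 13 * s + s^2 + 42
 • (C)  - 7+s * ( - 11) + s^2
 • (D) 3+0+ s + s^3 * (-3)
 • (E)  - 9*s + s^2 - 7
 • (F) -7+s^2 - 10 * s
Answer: F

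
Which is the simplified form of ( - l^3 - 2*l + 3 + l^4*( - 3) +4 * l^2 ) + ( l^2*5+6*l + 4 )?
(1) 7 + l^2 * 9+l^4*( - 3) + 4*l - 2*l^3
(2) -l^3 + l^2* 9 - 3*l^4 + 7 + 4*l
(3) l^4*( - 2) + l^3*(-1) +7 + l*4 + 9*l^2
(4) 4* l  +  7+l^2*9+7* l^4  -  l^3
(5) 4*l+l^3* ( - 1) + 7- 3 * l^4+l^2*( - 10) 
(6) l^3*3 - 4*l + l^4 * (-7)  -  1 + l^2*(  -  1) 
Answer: 2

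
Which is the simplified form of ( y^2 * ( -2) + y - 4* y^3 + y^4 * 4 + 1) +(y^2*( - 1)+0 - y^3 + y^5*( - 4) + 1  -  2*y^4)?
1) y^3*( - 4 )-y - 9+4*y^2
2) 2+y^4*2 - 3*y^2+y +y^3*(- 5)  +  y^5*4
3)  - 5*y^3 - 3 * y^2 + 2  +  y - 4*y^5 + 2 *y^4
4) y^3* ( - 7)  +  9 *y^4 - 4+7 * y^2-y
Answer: 3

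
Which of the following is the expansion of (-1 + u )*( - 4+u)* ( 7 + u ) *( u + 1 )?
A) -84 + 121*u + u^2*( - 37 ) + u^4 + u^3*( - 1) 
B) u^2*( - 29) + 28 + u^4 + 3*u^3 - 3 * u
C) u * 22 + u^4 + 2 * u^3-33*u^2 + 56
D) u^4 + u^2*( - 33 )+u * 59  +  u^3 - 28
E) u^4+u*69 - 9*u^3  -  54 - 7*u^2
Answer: B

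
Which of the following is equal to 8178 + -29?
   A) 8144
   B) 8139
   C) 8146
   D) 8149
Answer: D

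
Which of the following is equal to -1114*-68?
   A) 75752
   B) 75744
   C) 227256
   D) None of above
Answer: A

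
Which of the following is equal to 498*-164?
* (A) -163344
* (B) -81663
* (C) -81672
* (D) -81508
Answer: C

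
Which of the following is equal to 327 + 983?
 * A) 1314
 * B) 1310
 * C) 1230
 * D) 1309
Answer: B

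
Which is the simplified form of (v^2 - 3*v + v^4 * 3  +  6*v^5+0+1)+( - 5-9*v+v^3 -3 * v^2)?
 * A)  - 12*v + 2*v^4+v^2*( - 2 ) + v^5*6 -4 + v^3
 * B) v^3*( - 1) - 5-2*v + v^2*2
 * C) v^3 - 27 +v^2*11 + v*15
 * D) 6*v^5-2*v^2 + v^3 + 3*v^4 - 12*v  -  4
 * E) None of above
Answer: D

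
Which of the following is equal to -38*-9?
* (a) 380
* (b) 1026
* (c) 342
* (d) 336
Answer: c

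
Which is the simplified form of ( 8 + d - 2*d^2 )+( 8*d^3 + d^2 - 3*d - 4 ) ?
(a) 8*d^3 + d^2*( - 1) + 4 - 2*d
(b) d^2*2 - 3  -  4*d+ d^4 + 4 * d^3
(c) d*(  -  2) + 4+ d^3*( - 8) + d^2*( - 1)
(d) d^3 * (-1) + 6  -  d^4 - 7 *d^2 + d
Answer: a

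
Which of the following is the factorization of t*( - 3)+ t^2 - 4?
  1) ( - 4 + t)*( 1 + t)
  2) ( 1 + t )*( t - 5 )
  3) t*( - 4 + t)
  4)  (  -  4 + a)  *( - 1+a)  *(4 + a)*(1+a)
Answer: 1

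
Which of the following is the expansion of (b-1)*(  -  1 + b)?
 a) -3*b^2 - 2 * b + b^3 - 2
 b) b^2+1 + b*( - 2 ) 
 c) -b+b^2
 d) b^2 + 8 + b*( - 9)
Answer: b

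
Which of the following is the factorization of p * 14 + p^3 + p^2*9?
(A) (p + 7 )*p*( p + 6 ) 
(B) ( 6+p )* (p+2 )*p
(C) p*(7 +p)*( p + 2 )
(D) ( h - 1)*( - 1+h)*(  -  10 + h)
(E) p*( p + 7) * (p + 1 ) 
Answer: C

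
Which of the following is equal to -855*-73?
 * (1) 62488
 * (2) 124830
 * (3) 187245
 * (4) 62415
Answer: 4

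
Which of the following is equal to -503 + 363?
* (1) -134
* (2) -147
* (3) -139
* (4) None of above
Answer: 4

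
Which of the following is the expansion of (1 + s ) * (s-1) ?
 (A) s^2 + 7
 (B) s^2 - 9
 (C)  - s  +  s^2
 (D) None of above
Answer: D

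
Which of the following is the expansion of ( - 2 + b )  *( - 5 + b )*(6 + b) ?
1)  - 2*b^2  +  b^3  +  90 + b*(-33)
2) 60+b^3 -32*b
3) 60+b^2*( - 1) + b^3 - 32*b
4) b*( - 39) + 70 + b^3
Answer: 3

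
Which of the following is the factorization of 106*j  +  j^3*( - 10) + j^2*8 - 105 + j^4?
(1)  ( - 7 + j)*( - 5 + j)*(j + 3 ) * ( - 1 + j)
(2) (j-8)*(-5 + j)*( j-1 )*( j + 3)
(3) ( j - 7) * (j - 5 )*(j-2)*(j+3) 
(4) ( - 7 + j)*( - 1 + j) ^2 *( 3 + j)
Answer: 1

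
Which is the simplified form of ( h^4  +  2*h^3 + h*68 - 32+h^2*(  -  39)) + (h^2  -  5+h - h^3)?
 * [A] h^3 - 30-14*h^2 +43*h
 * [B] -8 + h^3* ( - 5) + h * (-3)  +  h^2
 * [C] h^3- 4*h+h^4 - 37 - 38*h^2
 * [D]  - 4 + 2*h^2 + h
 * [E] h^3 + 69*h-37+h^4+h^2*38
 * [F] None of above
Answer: F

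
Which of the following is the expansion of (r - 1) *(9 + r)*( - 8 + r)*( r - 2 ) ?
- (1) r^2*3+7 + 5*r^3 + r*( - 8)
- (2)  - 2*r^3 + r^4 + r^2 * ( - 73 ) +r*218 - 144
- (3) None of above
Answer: 2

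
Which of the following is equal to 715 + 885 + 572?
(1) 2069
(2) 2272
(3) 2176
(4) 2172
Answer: 4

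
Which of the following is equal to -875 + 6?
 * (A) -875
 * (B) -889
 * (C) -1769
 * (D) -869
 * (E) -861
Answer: D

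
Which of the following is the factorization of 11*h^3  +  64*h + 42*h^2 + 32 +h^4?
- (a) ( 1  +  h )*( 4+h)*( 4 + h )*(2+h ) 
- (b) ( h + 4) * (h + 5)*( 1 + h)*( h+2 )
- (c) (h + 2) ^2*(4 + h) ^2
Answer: a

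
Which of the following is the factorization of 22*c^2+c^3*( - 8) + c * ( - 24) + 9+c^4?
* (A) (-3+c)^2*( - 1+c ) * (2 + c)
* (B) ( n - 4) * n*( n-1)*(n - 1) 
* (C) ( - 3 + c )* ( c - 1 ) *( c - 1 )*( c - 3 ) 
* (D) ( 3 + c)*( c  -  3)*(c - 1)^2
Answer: C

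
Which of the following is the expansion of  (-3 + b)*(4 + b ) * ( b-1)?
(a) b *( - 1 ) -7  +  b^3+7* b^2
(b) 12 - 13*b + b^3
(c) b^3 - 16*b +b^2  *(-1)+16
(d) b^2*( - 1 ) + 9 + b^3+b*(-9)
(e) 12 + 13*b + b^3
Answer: b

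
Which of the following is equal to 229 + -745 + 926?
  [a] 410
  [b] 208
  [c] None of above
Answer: a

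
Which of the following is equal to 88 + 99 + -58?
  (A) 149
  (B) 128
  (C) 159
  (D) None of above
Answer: D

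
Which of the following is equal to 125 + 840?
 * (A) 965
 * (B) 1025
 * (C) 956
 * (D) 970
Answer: A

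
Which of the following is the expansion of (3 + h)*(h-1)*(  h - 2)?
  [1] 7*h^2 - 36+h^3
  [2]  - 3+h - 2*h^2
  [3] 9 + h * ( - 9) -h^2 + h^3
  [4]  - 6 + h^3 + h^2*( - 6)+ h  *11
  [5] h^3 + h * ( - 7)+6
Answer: 5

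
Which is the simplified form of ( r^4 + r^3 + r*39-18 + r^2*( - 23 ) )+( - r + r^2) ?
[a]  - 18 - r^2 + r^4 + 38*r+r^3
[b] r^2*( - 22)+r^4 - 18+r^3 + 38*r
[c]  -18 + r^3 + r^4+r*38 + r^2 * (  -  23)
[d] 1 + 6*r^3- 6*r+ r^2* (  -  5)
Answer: b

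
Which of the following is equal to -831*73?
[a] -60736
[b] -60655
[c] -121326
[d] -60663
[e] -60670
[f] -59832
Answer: d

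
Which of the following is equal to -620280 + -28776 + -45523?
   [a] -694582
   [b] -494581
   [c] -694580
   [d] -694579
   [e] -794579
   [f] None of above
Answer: d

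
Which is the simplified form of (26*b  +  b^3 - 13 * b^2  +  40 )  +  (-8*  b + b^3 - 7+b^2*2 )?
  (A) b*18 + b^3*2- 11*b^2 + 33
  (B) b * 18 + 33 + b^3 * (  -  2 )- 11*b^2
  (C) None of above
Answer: A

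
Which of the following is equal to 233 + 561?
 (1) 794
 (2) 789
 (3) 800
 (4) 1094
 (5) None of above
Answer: 1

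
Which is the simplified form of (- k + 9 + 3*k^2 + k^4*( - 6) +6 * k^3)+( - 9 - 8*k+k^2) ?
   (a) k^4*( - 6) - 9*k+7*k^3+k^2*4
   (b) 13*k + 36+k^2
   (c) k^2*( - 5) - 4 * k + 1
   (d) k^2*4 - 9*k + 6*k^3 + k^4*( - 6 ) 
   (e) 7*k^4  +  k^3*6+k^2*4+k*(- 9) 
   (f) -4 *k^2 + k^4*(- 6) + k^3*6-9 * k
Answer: d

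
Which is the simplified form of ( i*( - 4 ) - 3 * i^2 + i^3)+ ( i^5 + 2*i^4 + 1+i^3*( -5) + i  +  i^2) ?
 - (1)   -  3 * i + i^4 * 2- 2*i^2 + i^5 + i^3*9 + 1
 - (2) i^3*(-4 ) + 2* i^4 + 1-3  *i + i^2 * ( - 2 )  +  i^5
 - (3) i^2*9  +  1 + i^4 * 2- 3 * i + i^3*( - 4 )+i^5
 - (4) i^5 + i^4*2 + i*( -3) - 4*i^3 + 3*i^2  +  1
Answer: 2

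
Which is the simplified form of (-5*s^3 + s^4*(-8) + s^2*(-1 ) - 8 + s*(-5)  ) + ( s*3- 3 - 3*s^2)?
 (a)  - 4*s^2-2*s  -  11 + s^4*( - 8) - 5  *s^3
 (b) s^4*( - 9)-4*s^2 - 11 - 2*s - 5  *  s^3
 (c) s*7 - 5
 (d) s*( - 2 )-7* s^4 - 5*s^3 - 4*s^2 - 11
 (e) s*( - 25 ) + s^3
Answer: a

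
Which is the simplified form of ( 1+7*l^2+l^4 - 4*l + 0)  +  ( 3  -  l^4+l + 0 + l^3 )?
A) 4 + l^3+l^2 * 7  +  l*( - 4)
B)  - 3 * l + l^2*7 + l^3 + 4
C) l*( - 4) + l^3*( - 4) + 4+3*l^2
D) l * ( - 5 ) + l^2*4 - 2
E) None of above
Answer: B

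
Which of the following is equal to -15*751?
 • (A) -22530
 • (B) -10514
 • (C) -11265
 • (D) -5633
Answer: C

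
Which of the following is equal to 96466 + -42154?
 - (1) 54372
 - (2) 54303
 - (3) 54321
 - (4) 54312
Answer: 4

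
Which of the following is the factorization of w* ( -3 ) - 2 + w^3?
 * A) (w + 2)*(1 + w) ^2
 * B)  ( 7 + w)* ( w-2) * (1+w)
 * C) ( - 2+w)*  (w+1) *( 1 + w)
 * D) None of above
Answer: C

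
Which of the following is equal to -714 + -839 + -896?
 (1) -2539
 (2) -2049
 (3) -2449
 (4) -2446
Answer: 3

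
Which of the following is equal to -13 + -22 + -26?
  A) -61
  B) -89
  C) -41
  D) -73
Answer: A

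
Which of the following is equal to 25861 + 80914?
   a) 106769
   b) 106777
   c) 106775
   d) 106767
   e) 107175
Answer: c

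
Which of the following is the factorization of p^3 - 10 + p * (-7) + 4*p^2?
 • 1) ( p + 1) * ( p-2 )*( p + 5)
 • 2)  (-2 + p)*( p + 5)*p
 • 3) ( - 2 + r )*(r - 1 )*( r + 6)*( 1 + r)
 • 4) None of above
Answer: 1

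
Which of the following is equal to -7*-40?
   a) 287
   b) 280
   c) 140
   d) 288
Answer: b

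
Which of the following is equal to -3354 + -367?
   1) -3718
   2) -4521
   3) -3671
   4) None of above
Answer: 4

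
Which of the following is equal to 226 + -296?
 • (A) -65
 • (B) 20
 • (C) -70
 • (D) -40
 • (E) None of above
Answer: C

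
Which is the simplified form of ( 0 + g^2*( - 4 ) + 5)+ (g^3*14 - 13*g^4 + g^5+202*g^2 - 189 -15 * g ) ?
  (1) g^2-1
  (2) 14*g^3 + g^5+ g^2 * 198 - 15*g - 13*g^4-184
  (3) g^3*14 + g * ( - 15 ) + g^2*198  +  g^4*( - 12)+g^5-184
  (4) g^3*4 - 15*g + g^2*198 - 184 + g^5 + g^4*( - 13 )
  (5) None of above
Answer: 2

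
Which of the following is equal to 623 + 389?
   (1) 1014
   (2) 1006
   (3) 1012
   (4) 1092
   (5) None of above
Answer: 3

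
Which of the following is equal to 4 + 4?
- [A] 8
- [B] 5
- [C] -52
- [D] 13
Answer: A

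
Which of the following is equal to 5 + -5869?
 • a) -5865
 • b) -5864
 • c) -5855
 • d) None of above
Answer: b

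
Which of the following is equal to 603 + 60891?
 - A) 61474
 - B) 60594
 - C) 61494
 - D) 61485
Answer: C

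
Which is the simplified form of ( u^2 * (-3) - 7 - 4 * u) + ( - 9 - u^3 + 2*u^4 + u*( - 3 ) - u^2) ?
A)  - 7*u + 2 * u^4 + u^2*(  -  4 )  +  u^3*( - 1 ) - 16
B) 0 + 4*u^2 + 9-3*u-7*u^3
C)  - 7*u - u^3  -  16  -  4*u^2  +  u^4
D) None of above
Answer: A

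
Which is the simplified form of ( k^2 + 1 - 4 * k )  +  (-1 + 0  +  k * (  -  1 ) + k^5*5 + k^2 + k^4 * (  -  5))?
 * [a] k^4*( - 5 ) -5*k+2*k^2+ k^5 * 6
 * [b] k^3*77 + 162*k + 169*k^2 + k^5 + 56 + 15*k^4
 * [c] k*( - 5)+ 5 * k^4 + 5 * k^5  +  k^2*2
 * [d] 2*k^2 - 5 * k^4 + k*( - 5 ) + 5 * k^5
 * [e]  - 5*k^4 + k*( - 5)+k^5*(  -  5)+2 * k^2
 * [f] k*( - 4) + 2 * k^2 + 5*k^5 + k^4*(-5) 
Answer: d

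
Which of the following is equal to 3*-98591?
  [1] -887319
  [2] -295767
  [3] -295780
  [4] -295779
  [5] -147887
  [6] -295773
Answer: 6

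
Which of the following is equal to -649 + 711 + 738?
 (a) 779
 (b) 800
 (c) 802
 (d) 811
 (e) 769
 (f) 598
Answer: b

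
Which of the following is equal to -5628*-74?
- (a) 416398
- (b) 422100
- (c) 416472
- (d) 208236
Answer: c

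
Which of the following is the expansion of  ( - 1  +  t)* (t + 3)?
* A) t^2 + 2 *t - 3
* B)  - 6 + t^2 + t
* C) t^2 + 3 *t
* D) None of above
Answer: A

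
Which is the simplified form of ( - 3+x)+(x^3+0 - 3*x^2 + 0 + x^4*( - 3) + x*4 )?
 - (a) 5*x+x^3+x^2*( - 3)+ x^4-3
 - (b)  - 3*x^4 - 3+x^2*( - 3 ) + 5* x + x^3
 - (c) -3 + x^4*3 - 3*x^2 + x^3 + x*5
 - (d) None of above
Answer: b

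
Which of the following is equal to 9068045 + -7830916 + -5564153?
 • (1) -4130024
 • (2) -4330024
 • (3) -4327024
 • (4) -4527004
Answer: 3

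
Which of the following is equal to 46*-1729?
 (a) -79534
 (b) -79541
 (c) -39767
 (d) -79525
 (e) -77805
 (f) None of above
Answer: a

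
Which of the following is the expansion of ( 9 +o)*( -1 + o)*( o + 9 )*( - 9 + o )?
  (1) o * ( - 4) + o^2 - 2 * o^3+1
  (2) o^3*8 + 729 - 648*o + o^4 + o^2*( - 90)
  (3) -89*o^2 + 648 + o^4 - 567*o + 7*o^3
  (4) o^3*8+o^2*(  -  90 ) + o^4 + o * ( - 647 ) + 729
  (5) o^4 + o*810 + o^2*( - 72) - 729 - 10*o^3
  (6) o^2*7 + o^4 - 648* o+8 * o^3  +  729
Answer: 2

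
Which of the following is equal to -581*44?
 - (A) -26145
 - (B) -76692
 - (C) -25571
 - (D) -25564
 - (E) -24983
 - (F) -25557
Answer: D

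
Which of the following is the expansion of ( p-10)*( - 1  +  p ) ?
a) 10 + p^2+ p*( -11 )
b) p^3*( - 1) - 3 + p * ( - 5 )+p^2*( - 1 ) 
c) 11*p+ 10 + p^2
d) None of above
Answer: a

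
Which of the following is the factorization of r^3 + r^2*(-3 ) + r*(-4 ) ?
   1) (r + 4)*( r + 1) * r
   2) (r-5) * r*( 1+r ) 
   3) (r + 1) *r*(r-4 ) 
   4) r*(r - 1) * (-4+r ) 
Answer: 3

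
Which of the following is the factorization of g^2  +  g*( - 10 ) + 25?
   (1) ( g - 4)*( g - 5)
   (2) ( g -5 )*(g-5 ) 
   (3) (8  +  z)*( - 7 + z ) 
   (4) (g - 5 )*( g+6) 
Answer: 2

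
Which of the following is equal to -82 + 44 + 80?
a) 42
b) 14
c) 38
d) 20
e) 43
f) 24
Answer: a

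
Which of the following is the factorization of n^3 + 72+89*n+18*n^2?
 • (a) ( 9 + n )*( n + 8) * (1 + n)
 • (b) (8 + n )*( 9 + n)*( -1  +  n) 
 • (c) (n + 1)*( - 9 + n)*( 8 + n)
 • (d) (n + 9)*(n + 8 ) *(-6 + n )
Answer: a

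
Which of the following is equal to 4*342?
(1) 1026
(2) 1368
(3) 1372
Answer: 2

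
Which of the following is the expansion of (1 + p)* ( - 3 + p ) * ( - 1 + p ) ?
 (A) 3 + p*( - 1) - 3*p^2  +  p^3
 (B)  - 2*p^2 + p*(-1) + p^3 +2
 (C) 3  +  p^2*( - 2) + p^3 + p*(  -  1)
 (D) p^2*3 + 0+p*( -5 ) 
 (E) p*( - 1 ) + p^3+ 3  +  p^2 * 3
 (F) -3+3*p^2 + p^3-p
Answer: A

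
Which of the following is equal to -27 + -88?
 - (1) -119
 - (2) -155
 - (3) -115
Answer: 3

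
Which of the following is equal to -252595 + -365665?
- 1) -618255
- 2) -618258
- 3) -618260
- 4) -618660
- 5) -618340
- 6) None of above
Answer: 3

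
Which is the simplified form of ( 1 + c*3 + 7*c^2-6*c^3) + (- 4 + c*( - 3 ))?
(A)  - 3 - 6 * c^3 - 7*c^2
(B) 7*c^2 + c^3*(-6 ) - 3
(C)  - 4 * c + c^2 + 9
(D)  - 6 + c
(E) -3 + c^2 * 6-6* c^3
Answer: B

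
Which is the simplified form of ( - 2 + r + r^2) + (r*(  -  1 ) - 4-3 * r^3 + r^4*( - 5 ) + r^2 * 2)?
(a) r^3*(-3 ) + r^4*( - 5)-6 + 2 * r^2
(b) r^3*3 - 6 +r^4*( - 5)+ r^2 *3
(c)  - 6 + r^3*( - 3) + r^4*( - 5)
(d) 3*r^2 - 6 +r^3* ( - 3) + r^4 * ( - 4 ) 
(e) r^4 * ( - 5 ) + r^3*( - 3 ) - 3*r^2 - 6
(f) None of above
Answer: f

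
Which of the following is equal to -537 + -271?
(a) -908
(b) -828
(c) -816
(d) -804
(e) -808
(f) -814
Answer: e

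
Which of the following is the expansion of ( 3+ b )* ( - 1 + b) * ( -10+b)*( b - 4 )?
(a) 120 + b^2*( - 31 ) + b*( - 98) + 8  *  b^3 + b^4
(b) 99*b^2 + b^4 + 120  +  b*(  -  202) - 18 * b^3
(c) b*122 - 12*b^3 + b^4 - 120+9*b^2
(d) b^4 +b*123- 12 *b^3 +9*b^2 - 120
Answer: c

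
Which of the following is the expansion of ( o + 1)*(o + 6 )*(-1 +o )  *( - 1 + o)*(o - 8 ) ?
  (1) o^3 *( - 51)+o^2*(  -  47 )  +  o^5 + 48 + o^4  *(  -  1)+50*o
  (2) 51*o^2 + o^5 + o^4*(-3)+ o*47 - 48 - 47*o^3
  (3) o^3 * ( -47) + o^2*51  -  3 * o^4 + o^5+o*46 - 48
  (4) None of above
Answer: 3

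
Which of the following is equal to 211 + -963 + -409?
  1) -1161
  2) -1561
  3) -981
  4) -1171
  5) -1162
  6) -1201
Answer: 1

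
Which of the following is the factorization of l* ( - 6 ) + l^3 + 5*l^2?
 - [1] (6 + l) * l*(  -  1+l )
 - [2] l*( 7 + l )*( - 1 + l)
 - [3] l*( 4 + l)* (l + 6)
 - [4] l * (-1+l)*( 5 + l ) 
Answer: 1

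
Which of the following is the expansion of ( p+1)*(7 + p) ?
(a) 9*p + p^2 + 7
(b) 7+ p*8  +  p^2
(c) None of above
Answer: b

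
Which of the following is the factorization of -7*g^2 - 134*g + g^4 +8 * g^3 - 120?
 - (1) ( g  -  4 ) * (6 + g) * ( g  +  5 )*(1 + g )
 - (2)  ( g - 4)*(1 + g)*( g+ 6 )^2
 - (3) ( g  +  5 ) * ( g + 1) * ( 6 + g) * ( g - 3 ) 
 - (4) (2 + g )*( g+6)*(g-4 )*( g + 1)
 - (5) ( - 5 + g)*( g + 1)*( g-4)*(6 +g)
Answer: 1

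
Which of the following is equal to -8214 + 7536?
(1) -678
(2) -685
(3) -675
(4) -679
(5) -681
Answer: 1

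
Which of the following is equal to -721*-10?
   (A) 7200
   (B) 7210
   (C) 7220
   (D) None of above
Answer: B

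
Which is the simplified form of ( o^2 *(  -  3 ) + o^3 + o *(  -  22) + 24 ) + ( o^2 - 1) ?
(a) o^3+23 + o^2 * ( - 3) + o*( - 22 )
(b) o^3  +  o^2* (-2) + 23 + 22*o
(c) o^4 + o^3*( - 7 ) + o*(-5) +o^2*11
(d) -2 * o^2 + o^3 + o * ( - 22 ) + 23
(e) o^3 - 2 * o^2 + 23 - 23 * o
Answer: d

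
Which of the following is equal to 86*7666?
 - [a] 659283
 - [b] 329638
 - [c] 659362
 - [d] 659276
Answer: d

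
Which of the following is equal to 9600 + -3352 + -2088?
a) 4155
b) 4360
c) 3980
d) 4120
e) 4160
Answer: e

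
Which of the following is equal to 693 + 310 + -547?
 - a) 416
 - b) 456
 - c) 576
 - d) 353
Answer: b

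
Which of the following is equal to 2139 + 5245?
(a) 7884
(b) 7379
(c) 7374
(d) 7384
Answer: d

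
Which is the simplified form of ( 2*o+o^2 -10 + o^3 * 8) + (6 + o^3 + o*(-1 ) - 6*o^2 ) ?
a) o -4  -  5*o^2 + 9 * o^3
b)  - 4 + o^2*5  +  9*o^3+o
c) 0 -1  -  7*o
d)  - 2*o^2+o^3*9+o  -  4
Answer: a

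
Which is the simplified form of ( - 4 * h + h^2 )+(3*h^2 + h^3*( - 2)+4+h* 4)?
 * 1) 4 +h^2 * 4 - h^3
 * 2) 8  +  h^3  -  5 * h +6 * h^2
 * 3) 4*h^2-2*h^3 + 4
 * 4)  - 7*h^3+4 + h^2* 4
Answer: 3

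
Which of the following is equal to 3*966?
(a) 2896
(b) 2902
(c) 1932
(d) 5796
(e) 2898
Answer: e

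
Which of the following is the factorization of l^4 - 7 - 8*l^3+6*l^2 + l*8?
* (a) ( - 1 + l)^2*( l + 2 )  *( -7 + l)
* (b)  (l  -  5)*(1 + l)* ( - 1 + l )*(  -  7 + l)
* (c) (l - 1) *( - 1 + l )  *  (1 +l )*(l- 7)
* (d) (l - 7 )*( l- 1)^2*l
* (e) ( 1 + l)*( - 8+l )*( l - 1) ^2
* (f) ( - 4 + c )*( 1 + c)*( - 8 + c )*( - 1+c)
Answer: c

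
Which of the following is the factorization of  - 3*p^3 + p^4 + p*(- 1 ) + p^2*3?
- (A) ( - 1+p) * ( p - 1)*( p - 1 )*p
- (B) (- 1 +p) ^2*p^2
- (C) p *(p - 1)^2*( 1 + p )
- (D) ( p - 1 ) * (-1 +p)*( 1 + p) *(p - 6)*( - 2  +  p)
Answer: A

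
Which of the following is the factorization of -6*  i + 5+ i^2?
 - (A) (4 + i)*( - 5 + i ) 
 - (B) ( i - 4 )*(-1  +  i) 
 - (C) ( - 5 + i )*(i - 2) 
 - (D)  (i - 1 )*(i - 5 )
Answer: D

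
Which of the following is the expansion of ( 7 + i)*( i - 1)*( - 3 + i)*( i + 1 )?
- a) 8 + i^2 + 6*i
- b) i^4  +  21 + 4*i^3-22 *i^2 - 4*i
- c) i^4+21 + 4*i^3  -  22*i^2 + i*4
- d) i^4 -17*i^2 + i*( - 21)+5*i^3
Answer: b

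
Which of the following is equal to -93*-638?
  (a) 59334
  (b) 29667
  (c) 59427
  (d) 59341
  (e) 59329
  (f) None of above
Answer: a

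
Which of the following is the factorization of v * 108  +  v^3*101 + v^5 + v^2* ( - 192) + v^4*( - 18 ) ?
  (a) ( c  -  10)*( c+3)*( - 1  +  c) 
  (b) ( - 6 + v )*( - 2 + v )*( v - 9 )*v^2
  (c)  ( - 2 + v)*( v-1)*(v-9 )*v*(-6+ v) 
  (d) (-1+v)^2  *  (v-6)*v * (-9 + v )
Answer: c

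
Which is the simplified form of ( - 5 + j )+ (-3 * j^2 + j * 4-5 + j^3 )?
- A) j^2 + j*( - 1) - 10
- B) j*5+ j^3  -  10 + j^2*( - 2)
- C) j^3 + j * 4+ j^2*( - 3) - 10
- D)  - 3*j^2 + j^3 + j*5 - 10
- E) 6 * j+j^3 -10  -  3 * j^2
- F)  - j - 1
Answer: D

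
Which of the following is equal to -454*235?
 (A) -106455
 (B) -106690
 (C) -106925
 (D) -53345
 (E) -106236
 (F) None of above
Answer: B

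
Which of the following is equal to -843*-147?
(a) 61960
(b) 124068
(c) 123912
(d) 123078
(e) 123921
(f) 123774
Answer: e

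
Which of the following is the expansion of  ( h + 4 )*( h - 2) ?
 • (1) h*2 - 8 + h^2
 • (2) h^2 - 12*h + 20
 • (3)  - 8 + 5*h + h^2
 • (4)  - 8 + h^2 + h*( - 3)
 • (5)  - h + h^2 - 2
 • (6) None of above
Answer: 1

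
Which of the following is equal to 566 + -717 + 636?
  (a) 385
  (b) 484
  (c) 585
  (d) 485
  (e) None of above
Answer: d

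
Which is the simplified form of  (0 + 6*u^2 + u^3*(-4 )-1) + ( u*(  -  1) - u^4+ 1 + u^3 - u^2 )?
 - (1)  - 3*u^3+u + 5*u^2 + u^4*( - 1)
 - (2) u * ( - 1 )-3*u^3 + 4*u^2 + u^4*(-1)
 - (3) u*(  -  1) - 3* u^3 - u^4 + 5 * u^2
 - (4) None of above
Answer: 3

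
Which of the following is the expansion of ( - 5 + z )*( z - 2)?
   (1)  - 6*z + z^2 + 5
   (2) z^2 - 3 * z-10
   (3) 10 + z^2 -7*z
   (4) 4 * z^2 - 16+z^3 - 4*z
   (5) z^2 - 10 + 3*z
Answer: 3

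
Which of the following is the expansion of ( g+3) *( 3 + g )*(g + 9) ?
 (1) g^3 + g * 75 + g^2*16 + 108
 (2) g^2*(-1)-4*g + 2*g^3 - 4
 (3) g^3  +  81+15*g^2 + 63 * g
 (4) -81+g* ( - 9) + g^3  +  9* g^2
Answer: 3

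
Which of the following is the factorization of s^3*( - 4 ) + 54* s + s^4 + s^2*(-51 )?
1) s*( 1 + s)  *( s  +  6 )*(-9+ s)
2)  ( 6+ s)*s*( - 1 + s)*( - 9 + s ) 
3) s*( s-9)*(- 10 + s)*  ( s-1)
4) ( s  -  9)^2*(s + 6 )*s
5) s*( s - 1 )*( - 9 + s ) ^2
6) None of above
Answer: 2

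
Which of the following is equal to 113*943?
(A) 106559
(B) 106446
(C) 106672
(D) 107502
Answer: A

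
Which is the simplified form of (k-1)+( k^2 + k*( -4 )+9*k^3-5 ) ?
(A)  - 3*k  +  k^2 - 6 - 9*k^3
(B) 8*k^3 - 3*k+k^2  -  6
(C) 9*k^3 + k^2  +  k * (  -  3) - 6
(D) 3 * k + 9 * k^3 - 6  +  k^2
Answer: C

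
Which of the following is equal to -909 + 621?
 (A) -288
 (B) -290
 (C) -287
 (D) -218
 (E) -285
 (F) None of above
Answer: A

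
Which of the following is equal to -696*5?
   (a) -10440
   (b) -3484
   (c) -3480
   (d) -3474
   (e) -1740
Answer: c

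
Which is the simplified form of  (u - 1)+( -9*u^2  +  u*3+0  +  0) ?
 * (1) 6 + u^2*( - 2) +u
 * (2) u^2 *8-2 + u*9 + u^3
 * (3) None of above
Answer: 3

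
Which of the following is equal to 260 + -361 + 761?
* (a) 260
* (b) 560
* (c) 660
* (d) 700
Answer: c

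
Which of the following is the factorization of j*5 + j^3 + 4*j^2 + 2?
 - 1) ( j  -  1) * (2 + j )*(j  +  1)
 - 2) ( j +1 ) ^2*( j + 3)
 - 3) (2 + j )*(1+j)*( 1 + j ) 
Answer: 3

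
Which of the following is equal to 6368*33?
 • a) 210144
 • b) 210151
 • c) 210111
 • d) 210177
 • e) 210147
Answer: a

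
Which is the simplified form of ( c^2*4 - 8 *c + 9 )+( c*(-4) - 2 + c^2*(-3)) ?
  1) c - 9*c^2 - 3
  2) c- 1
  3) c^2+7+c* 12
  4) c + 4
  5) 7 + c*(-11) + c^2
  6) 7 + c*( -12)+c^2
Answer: 6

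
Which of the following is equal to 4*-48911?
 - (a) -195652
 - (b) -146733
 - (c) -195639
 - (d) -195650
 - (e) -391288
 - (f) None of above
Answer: f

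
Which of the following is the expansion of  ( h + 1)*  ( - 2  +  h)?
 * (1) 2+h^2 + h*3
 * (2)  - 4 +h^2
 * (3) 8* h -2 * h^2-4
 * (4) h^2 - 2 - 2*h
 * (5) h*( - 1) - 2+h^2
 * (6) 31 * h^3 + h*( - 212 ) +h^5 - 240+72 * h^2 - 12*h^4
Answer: 5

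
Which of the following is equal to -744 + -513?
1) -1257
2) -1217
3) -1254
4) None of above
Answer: 1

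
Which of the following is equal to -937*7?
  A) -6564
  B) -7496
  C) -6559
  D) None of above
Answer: C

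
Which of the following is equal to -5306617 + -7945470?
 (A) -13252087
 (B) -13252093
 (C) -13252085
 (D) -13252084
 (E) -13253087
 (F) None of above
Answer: A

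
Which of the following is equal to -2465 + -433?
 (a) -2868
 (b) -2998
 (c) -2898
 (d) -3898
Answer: c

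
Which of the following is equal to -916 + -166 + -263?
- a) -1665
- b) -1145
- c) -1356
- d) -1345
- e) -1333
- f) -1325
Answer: d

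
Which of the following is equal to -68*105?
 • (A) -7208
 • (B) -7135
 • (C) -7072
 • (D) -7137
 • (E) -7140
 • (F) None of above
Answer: E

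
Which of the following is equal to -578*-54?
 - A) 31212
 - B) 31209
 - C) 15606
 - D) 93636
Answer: A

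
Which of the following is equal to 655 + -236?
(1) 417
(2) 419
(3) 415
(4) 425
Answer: 2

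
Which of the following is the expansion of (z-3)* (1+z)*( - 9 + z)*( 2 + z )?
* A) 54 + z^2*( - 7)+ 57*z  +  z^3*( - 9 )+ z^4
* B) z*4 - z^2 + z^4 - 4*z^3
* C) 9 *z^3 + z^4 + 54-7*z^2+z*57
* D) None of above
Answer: A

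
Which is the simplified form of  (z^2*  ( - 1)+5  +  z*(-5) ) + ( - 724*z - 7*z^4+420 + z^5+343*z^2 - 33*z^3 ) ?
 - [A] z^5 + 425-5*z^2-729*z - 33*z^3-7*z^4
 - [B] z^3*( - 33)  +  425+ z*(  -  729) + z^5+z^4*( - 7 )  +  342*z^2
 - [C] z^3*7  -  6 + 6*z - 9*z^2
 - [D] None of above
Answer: B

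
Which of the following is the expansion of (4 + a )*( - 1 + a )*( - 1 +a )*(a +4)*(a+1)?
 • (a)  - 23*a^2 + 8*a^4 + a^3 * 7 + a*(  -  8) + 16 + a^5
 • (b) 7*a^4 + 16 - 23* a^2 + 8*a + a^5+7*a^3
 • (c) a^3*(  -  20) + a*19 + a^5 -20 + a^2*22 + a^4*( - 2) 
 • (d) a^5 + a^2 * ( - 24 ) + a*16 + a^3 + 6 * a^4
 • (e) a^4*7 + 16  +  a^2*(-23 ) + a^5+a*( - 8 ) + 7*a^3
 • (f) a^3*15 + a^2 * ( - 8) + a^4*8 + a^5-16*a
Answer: e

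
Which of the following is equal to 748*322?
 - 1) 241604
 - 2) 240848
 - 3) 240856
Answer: 3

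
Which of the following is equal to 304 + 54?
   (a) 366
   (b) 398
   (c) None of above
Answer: c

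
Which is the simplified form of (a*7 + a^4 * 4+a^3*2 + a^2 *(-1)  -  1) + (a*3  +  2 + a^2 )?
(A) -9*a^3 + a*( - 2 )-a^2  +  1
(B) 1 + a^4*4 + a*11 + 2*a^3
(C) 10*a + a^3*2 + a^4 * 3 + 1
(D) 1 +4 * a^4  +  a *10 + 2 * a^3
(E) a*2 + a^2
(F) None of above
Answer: D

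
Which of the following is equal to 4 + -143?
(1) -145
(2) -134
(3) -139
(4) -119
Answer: 3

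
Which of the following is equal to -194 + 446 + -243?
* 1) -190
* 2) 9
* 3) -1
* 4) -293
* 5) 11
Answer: 2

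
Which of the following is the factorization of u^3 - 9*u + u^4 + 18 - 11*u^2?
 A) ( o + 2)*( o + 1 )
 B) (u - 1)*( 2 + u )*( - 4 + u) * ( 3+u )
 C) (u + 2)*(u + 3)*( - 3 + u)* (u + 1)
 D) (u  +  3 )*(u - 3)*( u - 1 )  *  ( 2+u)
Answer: D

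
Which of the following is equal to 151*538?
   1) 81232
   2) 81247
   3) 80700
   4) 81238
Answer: 4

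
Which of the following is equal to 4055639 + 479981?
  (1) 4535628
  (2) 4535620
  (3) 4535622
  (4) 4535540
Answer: 2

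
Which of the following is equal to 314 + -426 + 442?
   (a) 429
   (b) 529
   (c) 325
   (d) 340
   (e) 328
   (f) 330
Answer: f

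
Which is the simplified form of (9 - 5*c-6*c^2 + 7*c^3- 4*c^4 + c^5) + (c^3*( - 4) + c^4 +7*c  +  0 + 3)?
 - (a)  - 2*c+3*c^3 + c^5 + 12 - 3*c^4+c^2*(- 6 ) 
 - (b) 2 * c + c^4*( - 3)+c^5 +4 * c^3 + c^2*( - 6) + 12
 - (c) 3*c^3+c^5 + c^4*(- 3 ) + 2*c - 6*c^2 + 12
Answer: c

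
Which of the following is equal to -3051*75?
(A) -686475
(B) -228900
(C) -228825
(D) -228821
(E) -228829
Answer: C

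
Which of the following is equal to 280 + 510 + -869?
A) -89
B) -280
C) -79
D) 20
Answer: C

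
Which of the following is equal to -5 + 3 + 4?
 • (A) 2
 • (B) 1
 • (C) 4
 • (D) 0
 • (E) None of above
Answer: A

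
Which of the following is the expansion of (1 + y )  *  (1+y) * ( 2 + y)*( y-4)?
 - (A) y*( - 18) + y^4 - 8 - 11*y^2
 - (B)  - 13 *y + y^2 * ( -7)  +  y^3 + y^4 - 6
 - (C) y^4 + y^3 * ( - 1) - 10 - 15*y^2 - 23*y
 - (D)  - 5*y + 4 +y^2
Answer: A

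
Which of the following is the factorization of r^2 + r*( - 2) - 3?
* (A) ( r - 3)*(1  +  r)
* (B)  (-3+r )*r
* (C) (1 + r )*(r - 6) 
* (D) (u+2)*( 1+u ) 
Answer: A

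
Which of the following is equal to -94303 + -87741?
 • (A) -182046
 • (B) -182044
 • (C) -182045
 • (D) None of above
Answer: B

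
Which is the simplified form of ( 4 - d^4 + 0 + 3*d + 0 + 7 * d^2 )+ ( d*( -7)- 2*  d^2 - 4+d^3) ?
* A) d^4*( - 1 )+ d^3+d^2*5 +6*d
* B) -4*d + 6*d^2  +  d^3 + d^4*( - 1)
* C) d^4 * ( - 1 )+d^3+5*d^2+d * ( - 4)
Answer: C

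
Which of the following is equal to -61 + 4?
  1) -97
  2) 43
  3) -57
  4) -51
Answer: 3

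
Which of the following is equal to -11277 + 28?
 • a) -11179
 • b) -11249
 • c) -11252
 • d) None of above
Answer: b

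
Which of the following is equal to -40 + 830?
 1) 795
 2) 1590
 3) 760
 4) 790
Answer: 4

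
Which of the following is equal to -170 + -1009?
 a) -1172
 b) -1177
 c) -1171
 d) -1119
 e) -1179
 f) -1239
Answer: e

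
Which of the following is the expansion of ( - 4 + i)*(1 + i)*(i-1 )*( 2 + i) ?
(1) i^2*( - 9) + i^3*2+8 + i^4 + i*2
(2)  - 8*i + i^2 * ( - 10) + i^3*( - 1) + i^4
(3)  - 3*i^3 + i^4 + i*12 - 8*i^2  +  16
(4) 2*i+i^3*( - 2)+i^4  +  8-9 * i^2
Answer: 4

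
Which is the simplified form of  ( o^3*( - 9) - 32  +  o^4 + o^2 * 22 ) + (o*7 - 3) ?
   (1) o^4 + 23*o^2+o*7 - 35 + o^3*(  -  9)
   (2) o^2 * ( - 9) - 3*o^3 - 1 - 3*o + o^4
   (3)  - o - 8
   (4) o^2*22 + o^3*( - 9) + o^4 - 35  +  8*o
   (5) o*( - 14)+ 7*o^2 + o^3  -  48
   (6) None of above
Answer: 6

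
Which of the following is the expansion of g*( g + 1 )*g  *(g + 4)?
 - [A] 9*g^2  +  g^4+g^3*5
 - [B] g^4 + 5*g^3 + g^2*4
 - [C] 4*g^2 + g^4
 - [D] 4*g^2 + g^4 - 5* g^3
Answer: B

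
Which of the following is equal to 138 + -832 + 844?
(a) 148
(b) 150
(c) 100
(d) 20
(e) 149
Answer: b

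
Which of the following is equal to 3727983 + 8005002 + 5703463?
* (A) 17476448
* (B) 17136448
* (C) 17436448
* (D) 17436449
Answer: C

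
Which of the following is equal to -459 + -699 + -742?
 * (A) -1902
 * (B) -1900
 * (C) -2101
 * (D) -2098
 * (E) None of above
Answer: B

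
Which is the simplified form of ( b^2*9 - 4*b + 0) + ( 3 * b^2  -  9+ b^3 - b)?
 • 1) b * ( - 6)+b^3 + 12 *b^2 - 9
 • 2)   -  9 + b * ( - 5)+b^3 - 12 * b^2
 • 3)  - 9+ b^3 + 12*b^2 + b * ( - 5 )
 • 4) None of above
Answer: 3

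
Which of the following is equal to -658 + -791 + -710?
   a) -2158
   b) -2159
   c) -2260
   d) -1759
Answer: b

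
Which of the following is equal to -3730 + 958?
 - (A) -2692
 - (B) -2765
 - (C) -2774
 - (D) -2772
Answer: D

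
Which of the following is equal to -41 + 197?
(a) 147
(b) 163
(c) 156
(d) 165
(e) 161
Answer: c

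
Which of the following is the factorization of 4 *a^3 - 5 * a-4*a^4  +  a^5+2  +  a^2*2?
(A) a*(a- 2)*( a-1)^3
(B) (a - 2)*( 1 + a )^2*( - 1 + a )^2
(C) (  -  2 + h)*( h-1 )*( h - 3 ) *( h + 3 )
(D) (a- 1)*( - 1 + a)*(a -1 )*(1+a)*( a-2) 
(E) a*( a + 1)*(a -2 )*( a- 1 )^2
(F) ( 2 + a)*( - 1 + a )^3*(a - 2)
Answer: D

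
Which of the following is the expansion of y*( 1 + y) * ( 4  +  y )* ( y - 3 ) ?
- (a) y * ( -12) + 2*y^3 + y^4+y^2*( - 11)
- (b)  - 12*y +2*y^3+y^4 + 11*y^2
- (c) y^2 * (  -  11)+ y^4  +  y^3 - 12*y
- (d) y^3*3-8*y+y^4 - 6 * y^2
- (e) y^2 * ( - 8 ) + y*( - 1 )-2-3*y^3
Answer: a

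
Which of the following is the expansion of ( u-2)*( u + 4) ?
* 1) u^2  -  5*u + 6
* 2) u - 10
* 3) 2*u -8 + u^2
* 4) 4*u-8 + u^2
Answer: 3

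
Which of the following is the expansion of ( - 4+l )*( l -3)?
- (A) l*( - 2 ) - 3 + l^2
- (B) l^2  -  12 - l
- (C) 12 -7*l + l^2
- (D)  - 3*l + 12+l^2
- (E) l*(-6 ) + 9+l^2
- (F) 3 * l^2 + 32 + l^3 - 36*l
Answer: C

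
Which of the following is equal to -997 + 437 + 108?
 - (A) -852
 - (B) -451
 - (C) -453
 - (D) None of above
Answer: D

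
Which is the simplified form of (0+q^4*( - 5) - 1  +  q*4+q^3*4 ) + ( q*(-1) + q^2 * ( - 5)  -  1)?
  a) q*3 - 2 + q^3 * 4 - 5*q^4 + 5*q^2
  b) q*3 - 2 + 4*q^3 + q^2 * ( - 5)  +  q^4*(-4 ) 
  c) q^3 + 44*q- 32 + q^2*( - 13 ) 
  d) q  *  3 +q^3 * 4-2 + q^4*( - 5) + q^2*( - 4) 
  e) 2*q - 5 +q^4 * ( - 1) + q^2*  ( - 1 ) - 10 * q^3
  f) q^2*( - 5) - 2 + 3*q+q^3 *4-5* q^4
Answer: f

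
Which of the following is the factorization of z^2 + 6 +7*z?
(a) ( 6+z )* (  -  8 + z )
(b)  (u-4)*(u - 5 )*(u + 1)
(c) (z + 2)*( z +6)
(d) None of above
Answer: d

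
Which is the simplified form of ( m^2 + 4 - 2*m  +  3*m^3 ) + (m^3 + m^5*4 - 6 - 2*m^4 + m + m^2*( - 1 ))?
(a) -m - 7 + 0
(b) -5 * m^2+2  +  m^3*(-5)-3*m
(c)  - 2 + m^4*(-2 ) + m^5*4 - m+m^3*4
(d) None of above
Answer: c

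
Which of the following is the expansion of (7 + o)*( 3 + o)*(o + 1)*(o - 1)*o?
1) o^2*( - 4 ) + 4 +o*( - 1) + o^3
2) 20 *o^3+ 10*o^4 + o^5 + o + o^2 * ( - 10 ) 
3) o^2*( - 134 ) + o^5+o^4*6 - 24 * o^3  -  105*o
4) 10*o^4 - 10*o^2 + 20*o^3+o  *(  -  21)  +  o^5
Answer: 4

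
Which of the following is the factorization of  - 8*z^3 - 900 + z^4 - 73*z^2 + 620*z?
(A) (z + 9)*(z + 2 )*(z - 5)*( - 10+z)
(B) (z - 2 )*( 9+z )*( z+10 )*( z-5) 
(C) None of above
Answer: C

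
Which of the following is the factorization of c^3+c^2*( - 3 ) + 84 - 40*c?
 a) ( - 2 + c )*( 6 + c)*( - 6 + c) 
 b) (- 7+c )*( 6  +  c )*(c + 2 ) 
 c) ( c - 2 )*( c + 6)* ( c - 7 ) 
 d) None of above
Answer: c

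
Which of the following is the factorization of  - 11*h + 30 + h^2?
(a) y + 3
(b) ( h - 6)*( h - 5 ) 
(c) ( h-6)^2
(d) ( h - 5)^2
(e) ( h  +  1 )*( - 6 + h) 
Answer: b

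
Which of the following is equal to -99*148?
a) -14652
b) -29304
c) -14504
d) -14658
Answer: a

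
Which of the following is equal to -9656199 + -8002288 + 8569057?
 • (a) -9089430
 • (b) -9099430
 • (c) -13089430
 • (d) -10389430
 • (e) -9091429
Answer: a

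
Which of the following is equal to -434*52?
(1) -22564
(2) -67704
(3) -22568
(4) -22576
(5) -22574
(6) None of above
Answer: 3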